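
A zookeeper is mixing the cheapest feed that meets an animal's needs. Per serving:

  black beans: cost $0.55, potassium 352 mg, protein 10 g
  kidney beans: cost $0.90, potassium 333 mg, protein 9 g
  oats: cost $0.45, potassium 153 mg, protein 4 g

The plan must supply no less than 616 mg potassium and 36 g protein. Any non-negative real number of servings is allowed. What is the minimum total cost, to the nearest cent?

At the optimum either one food covers both requirements or two foods hit both targets exactly; no other combination can be cheaper.
black beans only: max(616/352, 36/10) = 3.6 servings → $1.98.
kidney beans only: max(616/333, 36/9) = 4 servings → $3.60.
oats only: max(616/153, 36/4) = 9 servings → $4.05.
black beans + kidney beans with both targets exact would need a negative amount; discard.
black beans + oats: intersection lies outside the first quadrant.
kidney beans + oats: the both-tight solution has a negative serving — not a feasible corner.
The minimum over all feasible corners is $1.98.

$1.98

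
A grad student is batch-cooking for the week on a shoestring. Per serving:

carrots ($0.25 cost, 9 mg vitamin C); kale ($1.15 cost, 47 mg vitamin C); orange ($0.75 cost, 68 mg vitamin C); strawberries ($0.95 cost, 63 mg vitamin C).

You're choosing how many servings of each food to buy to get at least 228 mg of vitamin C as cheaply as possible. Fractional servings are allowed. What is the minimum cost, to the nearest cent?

$2.51

Cost per mg of vitamin C: orange $0.0110, strawberries $0.0151, kale $0.0245, carrots $0.0278.
With no serving limits, use only orange: 228 mg / 68 mg = 3.353 servings × $0.75 = $2.51.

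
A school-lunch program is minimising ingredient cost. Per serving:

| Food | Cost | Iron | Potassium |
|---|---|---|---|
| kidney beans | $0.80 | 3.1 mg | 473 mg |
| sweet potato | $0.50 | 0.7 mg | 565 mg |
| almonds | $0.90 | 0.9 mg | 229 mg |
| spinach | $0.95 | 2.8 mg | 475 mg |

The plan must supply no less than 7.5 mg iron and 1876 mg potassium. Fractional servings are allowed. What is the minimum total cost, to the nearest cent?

The cheapest plan sits at a corner of the feasible region — with two constraints it uses at most two foods.
kidney beans only: max(7.5/3.1, 1876/473) = 3.966 servings → $3.17.
sweet potato only: max(7.5/0.7, 1876/565) = 10.71 servings → $5.36.
almonds only: max(7.5/0.9, 1876/229) = 8.333 servings → $7.50.
spinach only: max(7.5/2.8, 1876/475) = 3.949 servings → $3.75.
kidney beans + sweet potato with both tight: 2.059 servings and 1.597 servings → $2.45.
kidney beans + almonds with both tight: 0.1024 servings and 7.981 servings → $7.26.
kidney beans + spinach with both targets exact would need a negative amount; discard.
sweet potato + almonds: the both-tight solution has a negative serving — not a feasible corner.
sweet potato + spinach with both tight: 1.353 servings and 2.34 servings → $2.90.
almonds + spinach with both tight: 7.91 servings and 0.1362 servings → $7.25.
So the least-cost plan costs $2.45.

$2.45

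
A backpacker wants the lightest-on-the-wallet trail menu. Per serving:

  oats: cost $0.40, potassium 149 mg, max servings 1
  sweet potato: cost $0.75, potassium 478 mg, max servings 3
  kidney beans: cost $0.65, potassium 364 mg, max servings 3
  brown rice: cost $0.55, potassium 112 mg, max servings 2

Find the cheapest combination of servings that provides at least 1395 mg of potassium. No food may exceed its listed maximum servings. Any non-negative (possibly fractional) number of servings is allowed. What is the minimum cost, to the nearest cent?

$2.19

Cost per mg of potassium: sweet potato $0.0016, kidney beans $0.0018, oats $0.0027, brown rice $0.0049.
Take 2.918 servings of sweet potato: +1395.0 mg potassium for $2.19 (total $2.19, still need 0.0 mg).
Greedy by cheapest-per-mg is optimal for a single linear constraint, so the minimum cost is $2.19.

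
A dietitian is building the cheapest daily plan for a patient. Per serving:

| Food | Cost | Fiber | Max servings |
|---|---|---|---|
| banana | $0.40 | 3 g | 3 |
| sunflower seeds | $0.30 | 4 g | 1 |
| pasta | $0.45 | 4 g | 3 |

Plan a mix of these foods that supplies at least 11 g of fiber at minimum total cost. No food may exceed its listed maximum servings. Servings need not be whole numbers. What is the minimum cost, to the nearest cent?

$1.09

Cost per g of fiber: sunflower seeds $0.0750, pasta $0.1125, banana $0.1333.
Take 1 serving of sunflower seeds: +4.0 g fiber for $0.30 (total $0.30, still need 7.0 g).
Take 1.75 servings of pasta: +7.0 g fiber for $0.79 (total $1.09, still need 0.0 g).
Filling from the cheapest source first is optimal under one linear minimum: $1.09.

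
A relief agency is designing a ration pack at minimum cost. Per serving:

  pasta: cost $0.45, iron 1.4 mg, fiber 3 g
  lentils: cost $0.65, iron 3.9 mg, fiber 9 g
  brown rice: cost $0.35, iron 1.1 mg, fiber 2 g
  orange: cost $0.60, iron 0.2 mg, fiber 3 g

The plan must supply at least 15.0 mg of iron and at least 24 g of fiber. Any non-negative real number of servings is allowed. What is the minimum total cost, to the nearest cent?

A basic optimal solution has at most two foods positive. Try each food alone and each pair with both targets met exactly.
pasta only: max(15.0/1.4, 24/3) = 10.71 servings → $4.82.
lentils only: max(15.0/3.9, 24/9) = 3.846 servings → $2.50.
brown rice only: max(15.0/1.1, 24/2) = 13.64 servings → $4.77.
orange only: max(15.0/0.2, 24/3) = 75 servings → $45.00.
pasta + lentils with both targets exact would need a negative amount; discard.
pasta + brown rice: intersection lies outside the first quadrant.
pasta + orange: intersection lies outside the first quadrant.
lentils + brown rice with both targets exact would need a negative amount; discard.
lentils + orange: the both-tight solution has a negative serving — not a feasible corner.
brown rice + orange: intersection lies outside the first quadrant.
The minimum over all feasible corners is $2.50.

$2.50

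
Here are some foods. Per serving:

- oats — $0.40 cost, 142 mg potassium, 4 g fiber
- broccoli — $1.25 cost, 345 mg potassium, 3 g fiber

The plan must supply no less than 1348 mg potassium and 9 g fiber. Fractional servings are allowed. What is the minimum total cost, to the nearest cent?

$3.80

Check every corner: each single food scaled to meet both minima, and each pair solved so both constraints bind.
oats only: max(1348/142, 9/4) = 9.493 servings → $3.80.
broccoli only: max(1348/345, 9/3) = 3.907 servings → $4.88.
oats + broccoli with both targets exact would need a negative amount; discard.
Cheapest feasible corner: $3.80.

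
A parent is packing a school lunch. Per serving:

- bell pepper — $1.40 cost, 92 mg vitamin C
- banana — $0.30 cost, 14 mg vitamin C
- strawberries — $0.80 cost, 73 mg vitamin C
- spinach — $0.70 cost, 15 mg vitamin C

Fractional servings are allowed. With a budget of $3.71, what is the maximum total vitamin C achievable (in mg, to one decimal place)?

338.5 mg

Vitamin C per dollar: strawberries 91.25, bell pepper 65.71, banana 46.67, spinach 21.43.
With no serving limits, spend the whole cost allowance on strawberries: $3.71 / $0.80 × 73 mg = 338.5 mg.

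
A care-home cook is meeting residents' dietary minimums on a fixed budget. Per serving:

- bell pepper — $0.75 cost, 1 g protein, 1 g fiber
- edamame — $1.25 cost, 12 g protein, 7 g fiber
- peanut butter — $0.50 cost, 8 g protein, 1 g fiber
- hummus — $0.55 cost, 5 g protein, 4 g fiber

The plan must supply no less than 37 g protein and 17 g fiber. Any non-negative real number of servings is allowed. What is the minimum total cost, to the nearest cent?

With two linear requirements the optimum uses one or two foods; enumerate the corners.
bell pepper only: max(37/1, 17/1) = 37 servings → $27.75.
edamame only: max(37/12, 17/7) = 3.083 servings → $3.85.
peanut butter only: max(37/8, 17/1) = 17 servings → $8.50.
hummus only: max(37/5, 17/4) = 7.4 servings → $4.07.
bell pepper + edamame: intersection lies outside the first quadrant.
bell pepper + peanut butter with both tight: 14.14 servings and 2.857 servings → $12.04.
bell pepper + hummus: intersection lies outside the first quadrant.
edamame + peanut butter with both tight: 2.25 servings and 1.25 servings → $3.44.
edamame + hummus: intersection lies outside the first quadrant.
peanut butter + hummus with both tight: 2.333 servings and 3.667 servings → $3.18.
So the least-cost plan costs $3.18.

$3.18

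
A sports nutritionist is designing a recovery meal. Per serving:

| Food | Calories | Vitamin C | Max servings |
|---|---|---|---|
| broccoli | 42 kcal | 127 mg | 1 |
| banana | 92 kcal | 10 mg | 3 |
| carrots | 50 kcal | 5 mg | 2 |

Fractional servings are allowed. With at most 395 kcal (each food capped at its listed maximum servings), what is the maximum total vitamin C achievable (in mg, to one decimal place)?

164.7 mg

Vitamin C per kcal: broccoli 3.024, banana 0.1087, carrots 0.1.
Take 1 serving of broccoli: uses 42 kcal, +127.0 mg vitamin C (running total 127.0 mg).
Take 3 servings of banana: uses 276 kcal, +30.0 mg vitamin C (running total 157.0 mg).
Take 1.54 servings of carrots: uses 77 kcal, +7.7 mg vitamin C (running total 164.7 mg).
Greedy by best ratio exhausts the calories allowance optimally: 164.7 mg.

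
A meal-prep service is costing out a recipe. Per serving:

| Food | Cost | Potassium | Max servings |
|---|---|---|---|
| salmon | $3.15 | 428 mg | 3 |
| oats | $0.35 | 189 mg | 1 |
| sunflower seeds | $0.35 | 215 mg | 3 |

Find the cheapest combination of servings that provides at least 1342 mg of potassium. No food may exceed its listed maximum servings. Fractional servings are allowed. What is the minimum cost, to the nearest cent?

Cost per mg of potassium: sunflower seeds $0.0016, oats $0.0019, salmon $0.0074.
Take 3 servings of sunflower seeds: +645.0 mg potassium for $1.05 (total $1.05, still need 697.0 mg).
Take 1 serving of oats: +189.0 mg potassium for $0.35 (total $1.40, still need 508.0 mg).
Take 1.187 servings of salmon: +508.0 mg potassium for $3.74 (total $5.14, still need 0.0 mg).
Greedy by cheapest-per-mg is optimal for a single linear constraint, so the minimum cost is $5.14.

$5.14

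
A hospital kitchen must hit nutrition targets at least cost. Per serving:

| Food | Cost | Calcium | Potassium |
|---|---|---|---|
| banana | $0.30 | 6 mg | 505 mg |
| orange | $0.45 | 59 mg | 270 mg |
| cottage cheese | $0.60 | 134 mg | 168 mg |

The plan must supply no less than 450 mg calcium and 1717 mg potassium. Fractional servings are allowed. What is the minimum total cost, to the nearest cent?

For a min-cost LP with two ≥-constraints, a basic feasible solution has at most two positive variables.
banana only: max(450/6, 1717/505) = 75 servings → $22.50.
orange only: max(450/59, 1717/270) = 7.627 servings → $3.43.
cottage cheese only: max(450/134, 1717/168) = 10.22 servings → $6.13.
banana + orange with both targets exact would need a negative amount; discard.
banana + cottage cheese with both tight: 2.317 servings and 3.254 servings → $2.65.
orange + cottage cheese with both tight: 5.881 servings and 0.7689 servings → $3.11.
So the least-cost plan costs $2.65.

$2.65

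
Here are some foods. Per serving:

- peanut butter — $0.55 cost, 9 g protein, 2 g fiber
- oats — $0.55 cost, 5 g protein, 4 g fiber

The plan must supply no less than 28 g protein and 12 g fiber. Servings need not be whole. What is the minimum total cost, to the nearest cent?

At the optimum either one food covers both requirements or two foods hit both targets exactly; no other combination can be cheaper.
peanut butter only: max(28/9, 12/2) = 6 servings → $3.30.
oats only: max(28/5, 12/4) = 5.6 servings → $3.08.
peanut butter + oats with both tight: 2 servings and 2 servings → $2.20.
Cheapest feasible corner: $2.20.

$2.20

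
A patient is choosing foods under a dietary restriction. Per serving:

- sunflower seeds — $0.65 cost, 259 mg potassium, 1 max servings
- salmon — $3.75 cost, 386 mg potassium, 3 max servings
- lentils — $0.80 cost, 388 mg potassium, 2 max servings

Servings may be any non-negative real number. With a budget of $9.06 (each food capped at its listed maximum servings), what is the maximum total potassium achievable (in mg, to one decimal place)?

Potassium per dollar: lentils 485, sunflower seeds 398.5, salmon 102.9.
Take 2 servings of lentils: spends $1.60, +776.0 mg potassium (running total 776.0 mg).
Take 1 serving of sunflower seeds: spends $0.65, +259.0 mg potassium (running total 1035.0 mg).
Take 1.816 servings of salmon: spends $6.81, +701.0 mg potassium (running total 1736.0 mg).
Filling greedily by potassium-per-dollar is optimal for one linear limit, giving 1736.0 mg.

1736.0 mg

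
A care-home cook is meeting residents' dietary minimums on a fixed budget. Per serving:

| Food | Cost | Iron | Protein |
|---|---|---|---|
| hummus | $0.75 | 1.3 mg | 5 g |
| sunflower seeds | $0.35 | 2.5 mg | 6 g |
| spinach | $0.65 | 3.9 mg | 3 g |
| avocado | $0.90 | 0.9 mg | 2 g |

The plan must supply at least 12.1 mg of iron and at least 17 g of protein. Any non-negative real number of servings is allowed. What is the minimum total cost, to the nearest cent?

$1.69

This is a tiny linear program; its minimum lies at a vertex of the feasible set. List the vertices and price them.
hummus only: max(12.1/1.3, 17/5) = 9.308 servings → $6.98.
sunflower seeds only: max(12.1/2.5, 17/6) = 4.84 servings → $1.69.
spinach only: max(12.1/3.9, 17/3) = 5.667 servings → $3.68.
avocado only: max(12.1/0.9, 17/2) = 13.44 servings → $12.10.
hummus + sunflower seeds: the both-tight solution has a negative serving — not a feasible corner.
hummus + spinach with both tight: 1.923 servings and 2.462 servings → $3.04.
hummus + avocado: intersection lies outside the first quadrant.
sunflower seeds + spinach with both tight: 1.887 servings and 1.893 servings → $1.89.
sunflower seeds + avocado: intersection lies outside the first quadrant.
spinach + avocado with both tight: 1.745 servings and 5.882 servings → $6.43.
The minimum over all feasible corners is $1.69.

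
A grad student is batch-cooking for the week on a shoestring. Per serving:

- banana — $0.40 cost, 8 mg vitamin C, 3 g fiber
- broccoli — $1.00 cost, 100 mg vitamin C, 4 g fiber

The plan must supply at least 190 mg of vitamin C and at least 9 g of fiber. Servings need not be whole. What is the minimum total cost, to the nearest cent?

banana only: max(190/8, 9/3) = 23.75 servings → $9.50.
broccoli only: max(190/100, 9/4) = 2.25 servings → $2.25.
banana + broccoli with both tight: 0.5224 servings and 1.858 servings → $2.07.
So the least-cost plan costs $2.07.

$2.07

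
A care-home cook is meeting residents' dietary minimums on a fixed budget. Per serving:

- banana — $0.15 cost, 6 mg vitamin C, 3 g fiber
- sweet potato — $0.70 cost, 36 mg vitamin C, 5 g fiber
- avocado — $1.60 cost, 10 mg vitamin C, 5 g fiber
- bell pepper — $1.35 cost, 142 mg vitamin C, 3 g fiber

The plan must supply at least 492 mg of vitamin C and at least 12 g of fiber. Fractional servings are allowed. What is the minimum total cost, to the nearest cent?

An LP optimum is at a vertex; with two nutrient constraints at most two foods are used. Check each candidate.
banana only: max(492/6, 12/3) = 82 servings → $12.30.
sweet potato only: max(492/36, 12/5) = 13.67 servings → $9.57.
avocado only: max(492/10, 12/5) = 49.2 servings → $78.72.
bell pepper only: max(492/142, 12/3) = 4 servings → $5.40.
banana + sweet potato: intersection lies outside the first quadrant.
banana + avocado (both tight): parallel constraints — no distinct corner.
banana + bell pepper with both tight: 0.5588 servings and 3.441 servings → $4.73.
sweet potato + avocado: the both-tight solution has a negative serving — not a feasible corner.
sweet potato + bell pepper with both tight: 0.3787 servings and 3.369 servings → $4.81.
avocado + bell pepper with both tight: 0.3353 servings and 3.441 servings → $5.18.
The minimum over all feasible corners is $4.73.

$4.73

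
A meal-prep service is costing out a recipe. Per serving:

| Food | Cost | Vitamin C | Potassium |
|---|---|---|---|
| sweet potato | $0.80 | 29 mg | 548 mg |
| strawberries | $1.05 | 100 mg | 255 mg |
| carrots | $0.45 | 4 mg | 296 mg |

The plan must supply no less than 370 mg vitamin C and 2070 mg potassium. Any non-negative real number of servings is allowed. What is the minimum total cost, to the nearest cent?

Compare the cost at each extreme point of the feasible region.
sweet potato only: max(370/29, 2070/548) = 12.76 servings → $10.21.
strawberries only: max(370/100, 2070/255) = 8.118 servings → $8.52.
carrots only: max(370/4, 2070/296) = 92.5 servings → $41.62.
sweet potato + strawberries with both tight: 2.376 servings and 3.011 servings → $5.06.
sweet potato + carrots: intersection lies outside the first quadrant.
strawberries + carrots with both tight: 3.542 servings and 3.942 servings → $5.49.
So the least-cost plan costs $5.06.

$5.06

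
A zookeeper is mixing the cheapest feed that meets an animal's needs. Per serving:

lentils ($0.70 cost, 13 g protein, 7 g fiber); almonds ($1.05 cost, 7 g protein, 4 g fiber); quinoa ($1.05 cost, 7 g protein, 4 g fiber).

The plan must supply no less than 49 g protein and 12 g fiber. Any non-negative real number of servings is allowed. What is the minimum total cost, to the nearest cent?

Compare the cost at each extreme point of the feasible region.
lentils only: max(49/13, 12/7) = 3.769 servings → $2.64.
almonds only: max(49/7, 12/4) = 7 servings → $7.35.
quinoa only: max(49/7, 12/4) = 7 servings → $7.35.
lentils + almonds with both targets exact would need a negative amount; discard.
lentils + quinoa: intersection lies outside the first quadrant.
almonds + quinoa (both tight): parallel constraints — no distinct corner.
So the least-cost plan costs $2.64.

$2.64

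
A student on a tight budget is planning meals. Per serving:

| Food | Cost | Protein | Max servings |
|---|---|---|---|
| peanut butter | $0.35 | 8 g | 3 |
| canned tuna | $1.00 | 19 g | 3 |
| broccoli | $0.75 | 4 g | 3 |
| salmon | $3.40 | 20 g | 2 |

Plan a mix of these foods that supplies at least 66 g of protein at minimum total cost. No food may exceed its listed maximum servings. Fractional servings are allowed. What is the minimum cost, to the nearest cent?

Cost per g of protein: peanut butter $0.0437, canned tuna $0.0526, salmon $0.1700, broccoli $0.1875.
Take 3 servings of peanut butter: +24.0 g protein for $1.05 (total $1.05, still need 42.0 g).
Take 2.211 servings of canned tuna: +42.0 g protein for $2.21 (total $3.26, still need 0.0 g).
Filling from the cheapest source first is optimal under one linear minimum: $3.26.

$3.26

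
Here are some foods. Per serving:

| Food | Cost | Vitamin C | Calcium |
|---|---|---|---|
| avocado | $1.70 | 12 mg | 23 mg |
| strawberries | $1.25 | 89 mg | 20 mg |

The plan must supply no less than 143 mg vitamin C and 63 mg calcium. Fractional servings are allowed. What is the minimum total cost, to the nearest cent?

An LP optimum is at a vertex; with two nutrient constraints at most two foods are used. Check each candidate.
avocado only: max(143/12, 63/23) = 11.92 servings → $20.26.
strawberries only: max(143/89, 63/20) = 3.15 servings → $3.94.
avocado + strawberries with both tight: 1.52 servings and 1.402 servings → $4.34.
So the least-cost plan costs $3.94.

$3.94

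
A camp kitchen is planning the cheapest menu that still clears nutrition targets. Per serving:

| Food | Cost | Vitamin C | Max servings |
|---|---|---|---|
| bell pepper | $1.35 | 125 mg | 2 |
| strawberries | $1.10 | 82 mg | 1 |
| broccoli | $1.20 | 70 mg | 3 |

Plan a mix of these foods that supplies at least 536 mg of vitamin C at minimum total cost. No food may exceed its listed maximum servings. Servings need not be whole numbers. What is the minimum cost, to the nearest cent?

Cost per mg of vitamin C: bell pepper $0.0108, strawberries $0.0134, broccoli $0.0171.
Take 2 servings of bell pepper: +250.0 mg vitamin C for $2.70 (total $2.70, still need 286.0 mg).
Take 1 serving of strawberries: +82.0 mg vitamin C for $1.10 (total $3.80, still need 204.0 mg).
Take 2.914 servings of broccoli: +204.0 mg vitamin C for $3.50 (total $7.30, still need 0.0 mg).
Greedy by cheapest-per-mg is optimal for a single linear constraint, so the minimum cost is $7.30.

$7.30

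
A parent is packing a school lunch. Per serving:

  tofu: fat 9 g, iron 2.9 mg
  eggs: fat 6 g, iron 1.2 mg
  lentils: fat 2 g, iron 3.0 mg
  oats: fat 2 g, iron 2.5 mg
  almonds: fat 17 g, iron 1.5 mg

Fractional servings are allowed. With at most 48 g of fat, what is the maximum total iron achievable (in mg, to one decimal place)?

Iron per g fat: lentils 1.5, oats 1.25, tofu 0.3222, eggs 0.2, almonds 0.08824.
With no serving limits, spend the whole fat allowance on lentils: 48 g / 2 g × 3.0 mg = 72.0 mg.

72.0 mg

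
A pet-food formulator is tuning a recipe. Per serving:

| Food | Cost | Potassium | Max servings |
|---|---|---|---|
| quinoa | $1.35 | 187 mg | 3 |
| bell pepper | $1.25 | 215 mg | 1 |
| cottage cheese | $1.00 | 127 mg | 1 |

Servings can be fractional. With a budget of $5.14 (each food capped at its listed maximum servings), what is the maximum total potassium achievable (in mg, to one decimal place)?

753.8 mg

Potassium per dollar: bell pepper 172, quinoa 138.5, cottage cheese 127.
Take 1 serving of bell pepper: spends $1.25, +215.0 mg potassium (running total 215.0 mg).
Take 2.881 servings of quinoa: spends $3.89, +538.8 mg potassium (running total 753.8 mg).
Filling greedily by potassium-per-dollar is optimal for one linear limit, giving 753.8 mg.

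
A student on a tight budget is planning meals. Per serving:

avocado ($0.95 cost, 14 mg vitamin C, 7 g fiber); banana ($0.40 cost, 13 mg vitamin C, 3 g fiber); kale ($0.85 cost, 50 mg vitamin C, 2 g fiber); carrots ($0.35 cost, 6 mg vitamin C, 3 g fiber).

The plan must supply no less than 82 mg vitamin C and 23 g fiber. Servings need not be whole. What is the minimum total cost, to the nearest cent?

$2.94

At the optimum either one food covers both requirements or two foods hit both targets exactly; no other combination can be cheaper.
avocado only: max(82/14, 23/7) = 5.857 servings → $5.56.
banana only: max(82/13, 23/3) = 7.667 servings → $3.07.
kale only: max(82/50, 23/2) = 11.5 servings → $9.78.
carrots only: max(82/6, 23/3) = 13.67 servings → $4.78.
avocado + banana with both tight: 1.082 servings and 5.143 servings → $3.08.
avocado + kale with both tight: 3.062 servings and 0.7826 servings → $3.57.
avocado + carrots (both tight): parallel constraints — no distinct corner.
banana + kale with both targets exact would need a negative amount; discard.
banana + carrots with both tight: 5.143 servings and 2.524 servings → $2.94.
kale + carrots with both tight: 0.7826 servings and 7.145 servings → $3.17.
The minimum over all feasible corners is $2.94.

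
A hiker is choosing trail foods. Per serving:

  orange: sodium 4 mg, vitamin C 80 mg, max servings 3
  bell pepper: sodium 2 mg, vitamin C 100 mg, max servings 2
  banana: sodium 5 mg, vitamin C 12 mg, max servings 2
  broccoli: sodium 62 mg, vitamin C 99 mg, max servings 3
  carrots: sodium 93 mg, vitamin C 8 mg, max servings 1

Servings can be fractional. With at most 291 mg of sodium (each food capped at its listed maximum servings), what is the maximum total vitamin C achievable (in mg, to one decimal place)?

Vitamin C per mg sodium: bell pepper 50, orange 20, banana 2.4, broccoli 1.597, carrots 0.08602.
Take 2 servings of bell pepper: uses 4 mg sodium, +200.0 mg vitamin C (running total 200.0 mg).
Take 3 servings of orange: uses 12 mg sodium, +240.0 mg vitamin C (running total 440.0 mg).
Take 2 servings of banana: uses 10 mg sodium, +24.0 mg vitamin C (running total 464.0 mg).
Take 3 servings of broccoli: uses 186 mg sodium, +297.0 mg vitamin C (running total 761.0 mg).
Take 0.8495 servings of carrots: uses 79 mg sodium, +6.8 mg vitamin C (running total 767.8 mg).
Filling greedily by vitamin C-per-mg sodium is optimal for one linear limit, giving 767.8 mg.

767.8 mg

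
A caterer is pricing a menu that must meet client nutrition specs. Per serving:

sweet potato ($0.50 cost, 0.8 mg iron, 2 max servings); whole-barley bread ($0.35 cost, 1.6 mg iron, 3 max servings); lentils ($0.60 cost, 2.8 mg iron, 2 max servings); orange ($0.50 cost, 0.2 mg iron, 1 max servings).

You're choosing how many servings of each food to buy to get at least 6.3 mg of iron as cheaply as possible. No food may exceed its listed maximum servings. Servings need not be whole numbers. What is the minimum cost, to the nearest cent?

$1.35

Cost per mg of iron: lentils $0.2143, whole-barley bread $0.2188, sweet potato $0.6250, orange $2.5000.
Take 2 servings of lentils: +5.6 mg iron for $1.20 (total $1.20, still need 0.7 mg).
Take 0.4375 servings of whole-barley bread: +0.7 mg iron for $0.15 (total $1.35, still need 0.0 mg).
Greedy by cheapest-per-mg is optimal for a single linear constraint, so the minimum cost is $1.35.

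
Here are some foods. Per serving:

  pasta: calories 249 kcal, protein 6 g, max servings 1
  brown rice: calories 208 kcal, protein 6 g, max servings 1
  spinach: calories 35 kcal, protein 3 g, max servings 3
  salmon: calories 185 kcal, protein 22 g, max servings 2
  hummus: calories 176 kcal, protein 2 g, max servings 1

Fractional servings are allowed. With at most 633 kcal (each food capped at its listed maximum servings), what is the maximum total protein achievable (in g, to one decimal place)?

57.6 g

Protein per kcal: salmon 0.1189, spinach 0.08571, brown rice 0.02885, pasta 0.0241, hummus 0.01136.
Take 2 servings of salmon: uses 370 kcal, +44.0 g protein (running total 44.0 g).
Take 3 servings of spinach: uses 105 kcal, +9.0 g protein (running total 53.0 g).
Take 0.7596 servings of brown rice: uses 158 kcal, +4.6 g protein (running total 57.6 g).
Greedy by best ratio exhausts the calories allowance optimally: 57.6 g.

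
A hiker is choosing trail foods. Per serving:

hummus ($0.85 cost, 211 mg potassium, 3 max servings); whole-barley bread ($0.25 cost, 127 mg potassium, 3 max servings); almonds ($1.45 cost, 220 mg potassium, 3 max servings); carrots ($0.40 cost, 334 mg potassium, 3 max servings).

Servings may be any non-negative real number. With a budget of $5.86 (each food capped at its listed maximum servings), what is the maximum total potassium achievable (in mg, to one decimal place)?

Potassium per dollar: carrots 835, whole-barley bread 508, hummus 248.2, almonds 151.7.
Take 3 servings of carrots: spends $1.20, +1002.0 mg potassium (running total 1002.0 mg).
Take 3 servings of whole-barley bread: spends $0.75, +381.0 mg potassium (running total 1383.0 mg).
Take 3 servings of hummus: spends $2.55, +633.0 mg potassium (running total 2016.0 mg).
Take 0.9379 servings of almonds: spends $1.36, +206.3 mg potassium (running total 2222.3 mg).
Filling greedily by potassium-per-dollar is optimal for one linear limit, giving 2222.3 mg.

2222.3 mg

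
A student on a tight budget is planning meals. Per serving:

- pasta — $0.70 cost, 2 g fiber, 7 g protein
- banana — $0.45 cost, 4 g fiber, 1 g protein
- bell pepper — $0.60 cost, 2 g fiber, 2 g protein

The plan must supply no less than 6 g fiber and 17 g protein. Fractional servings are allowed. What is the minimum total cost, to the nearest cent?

The cheapest plan sits at a corner of the feasible region — with two constraints it uses at most two foods.
pasta only: max(6/2, 17/7) = 3 servings → $2.10.
banana only: max(6/4, 17/1) = 17 servings → $7.65.
bell pepper only: max(6/2, 17/2) = 8.5 servings → $5.10.
pasta + banana with both tight: 2.385 servings and 0.3077 servings → $1.81.
pasta + bell pepper with both tight: 2.2 servings and 0.8 servings → $2.02.
banana + bell pepper with both targets exact would need a negative amount; discard.
So the least-cost plan costs $1.81.

$1.81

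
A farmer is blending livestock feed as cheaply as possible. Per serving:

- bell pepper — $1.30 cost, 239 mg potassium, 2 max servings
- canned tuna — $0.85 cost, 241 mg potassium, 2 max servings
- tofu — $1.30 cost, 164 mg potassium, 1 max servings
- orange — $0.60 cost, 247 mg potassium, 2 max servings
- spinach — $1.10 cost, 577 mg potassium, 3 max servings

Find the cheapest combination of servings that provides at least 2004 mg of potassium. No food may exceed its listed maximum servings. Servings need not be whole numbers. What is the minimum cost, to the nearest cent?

Cost per mg of potassium: spinach $0.0019, orange $0.0024, canned tuna $0.0035, bell pepper $0.0054, tofu $0.0079.
Take 3 servings of spinach: +1731.0 mg potassium for $3.30 (total $3.30, still need 273.0 mg).
Take 1.105 servings of orange: +273.0 mg potassium for $0.66 (total $3.96, still need 0.0 mg).
Greedy by cheapest-per-mg is optimal for a single linear constraint, so the minimum cost is $3.96.

$3.96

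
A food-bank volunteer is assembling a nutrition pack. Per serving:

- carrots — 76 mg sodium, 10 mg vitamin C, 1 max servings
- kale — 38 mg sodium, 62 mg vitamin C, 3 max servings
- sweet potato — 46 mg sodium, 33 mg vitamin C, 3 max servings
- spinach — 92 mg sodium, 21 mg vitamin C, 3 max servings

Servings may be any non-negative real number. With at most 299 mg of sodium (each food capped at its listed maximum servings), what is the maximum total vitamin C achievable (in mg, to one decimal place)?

295.7 mg

Vitamin C per mg sodium: kale 1.632, sweet potato 0.7174, spinach 0.2283, carrots 0.1316.
Take 3 servings of kale: uses 114 mg sodium, +186.0 mg vitamin C (running total 186.0 mg).
Take 3 servings of sweet potato: uses 138 mg sodium, +99.0 mg vitamin C (running total 285.0 mg).
Take 0.5109 servings of spinach: uses 47 mg sodium, +10.7 mg vitamin C (running total 295.7 mg).
Filling greedily by vitamin C-per-mg sodium is optimal for one linear limit, giving 295.7 mg.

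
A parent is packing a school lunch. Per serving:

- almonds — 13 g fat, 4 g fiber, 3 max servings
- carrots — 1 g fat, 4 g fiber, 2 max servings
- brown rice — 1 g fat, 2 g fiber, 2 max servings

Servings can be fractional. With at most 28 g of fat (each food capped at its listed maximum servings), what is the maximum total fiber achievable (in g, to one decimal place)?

Fiber per g fat: carrots 4, brown rice 2, almonds 0.3077.
Take 2 servings of carrots: uses 2 g fat, +8.0 g fiber (running total 8.0 g).
Take 2 servings of brown rice: uses 2 g fat, +4.0 g fiber (running total 12.0 g).
Take 1.846 servings of almonds: uses 24 g fat, +7.4 g fiber (running total 19.4 g).
Greedy by best ratio exhausts the fat allowance optimally: 19.4 g.

19.4 g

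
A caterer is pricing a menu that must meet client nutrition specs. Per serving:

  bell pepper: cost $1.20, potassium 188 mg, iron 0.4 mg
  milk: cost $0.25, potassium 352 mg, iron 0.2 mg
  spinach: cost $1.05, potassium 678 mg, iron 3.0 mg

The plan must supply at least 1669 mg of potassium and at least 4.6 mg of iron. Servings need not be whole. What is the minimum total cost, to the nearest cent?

$1.98

For a min-cost LP with two ≥-constraints, a basic feasible solution has at most two positive variables.
bell pepper only: max(1669/188, 4.6/0.4) = 11.5 servings → $13.80.
milk only: max(1669/352, 4.6/0.2) = 23 servings → $5.75.
spinach only: max(1669/678, 4.6/3.0) = 2.462 servings → $2.58.
bell pepper + milk with both targets exact would need a negative amount; discard.
bell pepper + spinach with both tight: 6.449 servings and 0.6735 servings → $8.45.
milk + spinach with both tight: 2.051 servings and 1.397 servings → $1.98.
So the least-cost plan costs $1.98.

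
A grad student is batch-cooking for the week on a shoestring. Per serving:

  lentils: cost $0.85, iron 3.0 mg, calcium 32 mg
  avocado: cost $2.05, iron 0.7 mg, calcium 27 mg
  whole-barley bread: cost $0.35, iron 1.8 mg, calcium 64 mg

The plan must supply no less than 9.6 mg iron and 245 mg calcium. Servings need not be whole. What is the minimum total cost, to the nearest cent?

An LP optimum is at a vertex; with two nutrient constraints at most two foods are used. Check each candidate.
lentils only: max(9.6/3.0, 245/32) = 7.656 servings → $6.51.
avocado only: max(9.6/0.7, 245/27) = 13.71 servings → $28.11.
whole-barley bread only: max(9.6/1.8, 245/64) = 5.333 servings → $1.87.
lentils + avocado with both tight: 1.497 servings and 7.3 servings → $16.24.
lentils + whole-barley bread with both tight: 1.29 servings and 3.183 servings → $2.21.
avocado + whole-barley bread with both targets exact would need a negative amount; discard.
Cheapest feasible corner: $1.87.

$1.87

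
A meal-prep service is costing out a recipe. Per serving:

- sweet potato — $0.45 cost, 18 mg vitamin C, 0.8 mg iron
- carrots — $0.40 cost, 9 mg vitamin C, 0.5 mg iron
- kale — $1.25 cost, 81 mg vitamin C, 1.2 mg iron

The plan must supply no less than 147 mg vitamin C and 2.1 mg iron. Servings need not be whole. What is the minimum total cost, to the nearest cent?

sweet potato only: max(147/18, 2.1/0.8) = 8.167 servings → $3.67.
carrots only: max(147/9, 2.1/0.5) = 16.33 servings → $6.53.
kale only: max(147/81, 2.1/1.2) = 1.815 servings → $2.27.
sweet potato + carrots: intersection lies outside the first quadrant.
sweet potato + kale: intersection lies outside the first quadrant.
carrots + kale: the both-tight solution has a negative serving — not a feasible corner.
So the least-cost plan costs $2.27.

$2.27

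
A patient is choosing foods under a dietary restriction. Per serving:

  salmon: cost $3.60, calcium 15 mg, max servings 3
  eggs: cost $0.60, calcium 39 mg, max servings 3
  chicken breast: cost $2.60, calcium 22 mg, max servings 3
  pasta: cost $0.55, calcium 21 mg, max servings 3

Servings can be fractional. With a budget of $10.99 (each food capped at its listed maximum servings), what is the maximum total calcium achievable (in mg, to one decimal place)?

243.8 mg

Calcium per dollar: eggs 65, pasta 38.18, chicken breast 8.462, salmon 4.167.
Take 3 servings of eggs: spends $1.80, +117.0 mg calcium (running total 117.0 mg).
Take 3 servings of pasta: spends $1.65, +63.0 mg calcium (running total 180.0 mg).
Take 2.9 servings of chicken breast: spends $7.54, +63.8 mg calcium (running total 243.8 mg).
Filling greedily by calcium-per-dollar is optimal for one linear limit, giving 243.8 mg.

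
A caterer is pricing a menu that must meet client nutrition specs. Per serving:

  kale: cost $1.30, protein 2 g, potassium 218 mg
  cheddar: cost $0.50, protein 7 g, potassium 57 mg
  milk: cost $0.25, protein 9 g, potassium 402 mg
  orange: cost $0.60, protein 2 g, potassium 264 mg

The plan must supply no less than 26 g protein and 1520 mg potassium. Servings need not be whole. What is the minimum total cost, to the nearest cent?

$0.95

At the optimum either one food covers both requirements or two foods hit both targets exactly; no other combination can be cheaper.
kale only: max(26/2, 1520/218) = 13 servings → $16.90.
cheddar only: max(26/7, 1520/57) = 26.67 servings → $13.33.
milk only: max(26/9, 1520/402) = 3.781 servings → $0.95.
orange only: max(26/2, 1520/264) = 13 servings → $7.80.
kale + cheddar with both tight: 6.486 servings and 1.861 servings → $9.36.
kale + milk with both tight: 2.788 servings and 2.269 servings → $4.19.
kale + orange: intersection lies outside the first quadrant.
cheddar + milk: the both-tight solution has a negative serving — not a feasible corner.
cheddar + orange with both tight: 2.205 servings and 5.281 servings → $4.27.
milk + orange with both tight: 2.433 servings and 2.053 servings → $1.84.
The minimum over all feasible corners is $0.95.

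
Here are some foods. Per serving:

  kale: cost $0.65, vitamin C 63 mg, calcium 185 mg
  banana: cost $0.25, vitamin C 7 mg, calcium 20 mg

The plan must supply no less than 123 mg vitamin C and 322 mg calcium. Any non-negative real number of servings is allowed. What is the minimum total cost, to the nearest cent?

$1.27

For a min-cost LP with two ≥-constraints, a basic feasible solution has at most two positive variables.
kale only: max(123/63, 322/185) = 1.952 servings → $1.27.
banana only: max(123/7, 322/20) = 17.57 servings → $4.39.
kale + banana: intersection lies outside the first quadrant.
So the least-cost plan costs $1.27.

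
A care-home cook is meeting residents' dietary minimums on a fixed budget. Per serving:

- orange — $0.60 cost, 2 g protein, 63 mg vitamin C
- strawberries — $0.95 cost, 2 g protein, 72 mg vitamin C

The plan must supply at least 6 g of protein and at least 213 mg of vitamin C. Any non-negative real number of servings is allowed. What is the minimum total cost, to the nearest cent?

At the optimum either one food covers both requirements or two foods hit both targets exactly; no other combination can be cheaper.
orange only: max(6/2, 213/63) = 3.381 servings → $2.03.
strawberries only: max(6/2, 213/72) = 3 servings → $2.85.
orange + strawberries with both tight: 0.3333 servings and 2.667 servings → $2.73.
Cheapest feasible corner: $2.03.

$2.03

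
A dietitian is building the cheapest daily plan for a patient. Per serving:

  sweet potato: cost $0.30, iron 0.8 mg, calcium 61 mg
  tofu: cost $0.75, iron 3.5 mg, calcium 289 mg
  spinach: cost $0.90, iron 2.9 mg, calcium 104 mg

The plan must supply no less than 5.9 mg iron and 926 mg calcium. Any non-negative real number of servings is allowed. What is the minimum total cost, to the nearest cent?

$2.40

sweet potato only: max(5.9/0.8, 926/61) = 15.18 servings → $4.55.
tofu only: max(5.9/3.5, 926/289) = 3.204 servings → $2.40.
spinach only: max(5.9/2.9, 926/104) = 8.904 servings → $8.01.
sweet potato + tofu: intersection lies outside the first quadrant.
sweet potato + spinach: intersection lies outside the first quadrant.
tofu + spinach with both targets exact would need a negative amount; discard.
The minimum over all feasible corners is $2.40.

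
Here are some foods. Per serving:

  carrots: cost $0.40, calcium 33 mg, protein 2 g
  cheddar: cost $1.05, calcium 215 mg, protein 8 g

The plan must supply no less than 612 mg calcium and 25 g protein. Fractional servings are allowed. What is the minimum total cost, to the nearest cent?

carrots only: max(612/33, 25/2) = 18.55 servings → $7.42.
cheddar only: max(612/215, 25/8) = 3.125 servings → $3.28.
carrots + cheddar with both tight: 2.886 servings and 2.404 servings → $3.68.
The minimum over all feasible corners is $3.28.

$3.28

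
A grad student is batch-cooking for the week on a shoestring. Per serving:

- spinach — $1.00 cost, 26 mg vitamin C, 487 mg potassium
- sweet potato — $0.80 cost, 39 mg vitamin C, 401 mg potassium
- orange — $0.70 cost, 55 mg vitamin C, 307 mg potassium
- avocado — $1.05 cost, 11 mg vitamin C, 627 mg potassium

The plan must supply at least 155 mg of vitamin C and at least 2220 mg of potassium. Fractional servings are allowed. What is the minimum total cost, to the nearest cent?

For a min-cost LP with two ≥-constraints, a basic feasible solution has at most two positive variables.
spinach only: max(155/26, 2220/487) = 5.962 servings → $5.96.
sweet potato only: max(155/39, 2220/401) = 5.536 servings → $4.43.
orange only: max(155/55, 2220/307) = 7.231 servings → $5.06.
avocado only: max(155/11, 2220/627) = 14.09 servings → $14.80.
spinach + sweet potato with both tight: 2.851 servings and 2.074 servings → $4.51.
spinach + orange with both tight: 3.963 servings and 0.9448 servings → $4.62.
spinach + avocado with both targets exact would need a negative amount; discard.
sweet potato + orange with both targets exact would need a negative amount; discard.
sweet potato + avocado with both tight: 3.631 servings and 1.219 servings → $4.18.
orange + avocado with both tight: 2.339 servings and 2.395 servings → $4.15.
Cheapest feasible corner: $4.15.

$4.15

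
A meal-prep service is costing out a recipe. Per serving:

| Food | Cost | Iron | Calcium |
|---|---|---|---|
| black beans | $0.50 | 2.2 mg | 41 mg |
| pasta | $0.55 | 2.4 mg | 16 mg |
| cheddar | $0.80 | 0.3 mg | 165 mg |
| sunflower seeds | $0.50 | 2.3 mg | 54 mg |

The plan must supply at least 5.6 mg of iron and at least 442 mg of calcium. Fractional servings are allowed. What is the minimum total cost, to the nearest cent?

$2.66

An LP optimum is at a vertex; with two nutrient constraints at most two foods are used. Check each candidate.
black beans only: max(5.6/2.2, 442/41) = 10.78 servings → $5.39.
pasta only: max(5.6/2.4, 442/16) = 27.62 servings → $15.19.
cheddar only: max(5.6/0.3, 442/165) = 18.67 servings → $14.93.
sunflower seeds only: max(5.6/2.3, 442/54) = 8.185 servings → $4.09.
black beans + pasta: intersection lies outside the first quadrant.
black beans + cheddar with both tight: 2.257 servings and 2.118 servings → $2.82.
black beans + sunflower seeds: intersection lies outside the first quadrant.
pasta + cheddar with both tight: 2.023 servings and 2.483 servings → $3.10.
pasta + sunflower seeds: intersection lies outside the first quadrant.
cheddar + sunflower seeds with both tight: 1.966 servings and 2.178 servings → $2.66.
The minimum over all feasible corners is $2.66.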